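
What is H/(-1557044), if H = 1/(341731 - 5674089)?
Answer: 1/8302716029752 ≈ 1.2044e-13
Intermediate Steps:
H = -1/5332358 (H = 1/(-5332358) = -1/5332358 ≈ -1.8753e-7)
H/(-1557044) = -1/5332358/(-1557044) = -1/5332358*(-1/1557044) = 1/8302716029752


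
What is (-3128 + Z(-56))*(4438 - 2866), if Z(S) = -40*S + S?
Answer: -1483968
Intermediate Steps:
Z(S) = -39*S
(-3128 + Z(-56))*(4438 - 2866) = (-3128 - 39*(-56))*(4438 - 2866) = (-3128 + 2184)*1572 = -944*1572 = -1483968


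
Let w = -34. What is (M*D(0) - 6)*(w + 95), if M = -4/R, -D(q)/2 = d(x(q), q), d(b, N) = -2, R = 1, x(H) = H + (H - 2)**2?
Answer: -1342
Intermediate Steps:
x(H) = H + (-2 + H)**2
D(q) = 4 (D(q) = -2*(-2) = 4)
M = -4 (M = -4/1 = -4*1 = -4)
(M*D(0) - 6)*(w + 95) = (-4*4 - 6)*(-34 + 95) = (-16 - 6)*61 = -22*61 = -1342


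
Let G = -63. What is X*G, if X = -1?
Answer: 63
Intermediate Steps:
X*G = -1*(-63) = 63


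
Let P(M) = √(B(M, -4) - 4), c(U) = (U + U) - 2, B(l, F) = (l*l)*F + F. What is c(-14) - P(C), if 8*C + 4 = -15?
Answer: -30 - I*√489/4 ≈ -30.0 - 5.5283*I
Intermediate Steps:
C = -19/8 (C = -½ + (⅛)*(-15) = -½ - 15/8 = -19/8 ≈ -2.3750)
B(l, F) = F + F*l² (B(l, F) = l²*F + F = F*l² + F = F + F*l²)
c(U) = -2 + 2*U (c(U) = 2*U - 2 = -2 + 2*U)
P(M) = √(-8 - 4*M²) (P(M) = √(-4*(1 + M²) - 4) = √((-4 - 4*M²) - 4) = √(-8 - 4*M²))
c(-14) - P(C) = (-2 + 2*(-14)) - 2*√(-2 - (-19/8)²) = (-2 - 28) - 2*√(-2 - 1*361/64) = -30 - 2*√(-2 - 361/64) = -30 - 2*√(-489/64) = -30 - 2*I*√489/8 = -30 - I*√489/4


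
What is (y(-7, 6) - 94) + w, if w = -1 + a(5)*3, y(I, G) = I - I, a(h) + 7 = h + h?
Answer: -86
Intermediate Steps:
a(h) = -7 + 2*h (a(h) = -7 + (h + h) = -7 + 2*h)
y(I, G) = 0
w = 8 (w = -1 + (-7 + 2*5)*3 = -1 + (-7 + 10)*3 = -1 + 3*3 = -1 + 9 = 8)
(y(-7, 6) - 94) + w = (0 - 94) + 8 = -94 + 8 = -86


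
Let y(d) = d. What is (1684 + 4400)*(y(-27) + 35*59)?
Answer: 12399192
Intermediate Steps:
(1684 + 4400)*(y(-27) + 35*59) = (1684 + 4400)*(-27 + 35*59) = 6084*(-27 + 2065) = 6084*2038 = 12399192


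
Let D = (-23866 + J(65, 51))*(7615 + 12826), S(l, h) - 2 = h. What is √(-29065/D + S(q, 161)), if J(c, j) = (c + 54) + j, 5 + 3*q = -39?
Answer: √2390133397938573593/121092484 ≈ 12.767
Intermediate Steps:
q = -44/3 (q = -5/3 + (⅓)*(-39) = -5/3 - 13 = -44/3 ≈ -14.667)
J(c, j) = 54 + c + j (J(c, j) = (54 + c) + j = 54 + c + j)
S(l, h) = 2 + h
D = -484369936 (D = (-23866 + (54 + 65 + 51))*(7615 + 12826) = (-23866 + 170)*20441 = -23696*20441 = -484369936)
√(-29065/D + S(q, 161)) = √(-29065/(-484369936) + (2 + 161)) = √(-29065*(-1/484369936) + 163) = √(29065/484369936 + 163) = √(78952328633/484369936) = √2390133397938573593/121092484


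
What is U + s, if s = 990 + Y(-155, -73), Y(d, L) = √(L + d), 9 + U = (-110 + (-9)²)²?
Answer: 1822 + 2*I*√57 ≈ 1822.0 + 15.1*I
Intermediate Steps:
U = 832 (U = -9 + (-110 + (-9)²)² = -9 + (-110 + 81)² = -9 + (-29)² = -9 + 841 = 832)
s = 990 + 2*I*√57 (s = 990 + √(-73 - 155) = 990 + √(-228) = 990 + 2*I*√57 ≈ 990.0 + 15.1*I)
U + s = 832 + (990 + 2*I*√57) = 1822 + 2*I*√57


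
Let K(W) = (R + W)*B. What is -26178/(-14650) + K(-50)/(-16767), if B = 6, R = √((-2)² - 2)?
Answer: 73886921/40939425 - 2*√2/5589 ≈ 1.8043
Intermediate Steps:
R = √2 (R = √(4 - 2) = √2 ≈ 1.4142)
K(W) = 6*W + 6*√2 (K(W) = (√2 + W)*6 = (W + √2)*6 = 6*W + 6*√2)
-26178/(-14650) + K(-50)/(-16767) = -26178/(-14650) + (6*(-50) + 6*√2)/(-16767) = -26178*(-1/14650) + (-300 + 6*√2)*(-1/16767) = 13089/7325 + (100/5589 - 2*√2/5589) = 73886921/40939425 - 2*√2/5589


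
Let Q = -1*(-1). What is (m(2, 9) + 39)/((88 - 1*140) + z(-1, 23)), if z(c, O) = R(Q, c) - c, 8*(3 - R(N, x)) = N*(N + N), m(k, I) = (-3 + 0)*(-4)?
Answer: -204/193 ≈ -1.0570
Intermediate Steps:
m(k, I) = 12 (m(k, I) = -3*(-4) = 12)
Q = 1
R(N, x) = 3 - N²/4 (R(N, x) = 3 - N*(N + N)/8 = 3 - N*2*N/8 = 3 - N²/4)
z(c, O) = 11/4 - c (z(c, O) = (3 - ¼*1²) - c = (3 - ¼*1) - c = (3 - ¼) - c = 11/4 - c)
(m(2, 9) + 39)/((88 - 1*140) + z(-1, 23)) = (12 + 39)/((88 - 1*140) + (11/4 - 1*(-1))) = 51/((88 - 140) + (11/4 + 1)) = 51/(-52 + 15/4) = 51/(-193/4) = 51*(-4/193) = -204/193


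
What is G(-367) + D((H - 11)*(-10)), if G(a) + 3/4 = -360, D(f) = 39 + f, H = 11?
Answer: -1287/4 ≈ -321.75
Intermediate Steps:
G(a) = -1443/4 (G(a) = -3/4 - 360 = -1443/4)
G(-367) + D((H - 11)*(-10)) = -1443/4 + (39 + (11 - 11)*(-10)) = -1443/4 + (39 + 0*(-10)) = -1443/4 + (39 + 0) = -1443/4 + 39 = -1287/4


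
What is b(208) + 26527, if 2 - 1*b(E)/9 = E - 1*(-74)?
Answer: 24007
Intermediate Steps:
b(E) = -648 - 9*E (b(E) = 18 - 9*(E - 1*(-74)) = 18 - 9*(E + 74) = 18 - 9*(74 + E) = 18 + (-666 - 9*E) = -648 - 9*E)
b(208) + 26527 = (-648 - 9*208) + 26527 = (-648 - 1872) + 26527 = -2520 + 26527 = 24007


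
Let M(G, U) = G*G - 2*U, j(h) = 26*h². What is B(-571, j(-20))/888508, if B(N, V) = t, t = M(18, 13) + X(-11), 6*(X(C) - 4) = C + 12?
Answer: 1813/5331048 ≈ 0.00034008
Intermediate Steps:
X(C) = 6 + C/6 (X(C) = 4 + (C + 12)/6 = 4 + (12 + C)/6 = 4 + (2 + C/6) = 6 + C/6)
M(G, U) = G² - 2*U
t = 1813/6 (t = (18² - 2*13) + (6 + (⅙)*(-11)) = (324 - 26) + (6 - 11/6) = 298 + 25/6 = 1813/6 ≈ 302.17)
B(N, V) = 1813/6
B(-571, j(-20))/888508 = (1813/6)/888508 = (1813/6)*(1/888508) = 1813/5331048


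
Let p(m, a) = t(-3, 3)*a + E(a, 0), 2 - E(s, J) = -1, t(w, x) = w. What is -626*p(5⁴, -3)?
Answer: -7512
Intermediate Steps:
E(s, J) = 3 (E(s, J) = 2 - 1*(-1) = 2 + 1 = 3)
p(m, a) = 3 - 3*a (p(m, a) = -3*a + 3 = 3 - 3*a)
-626*p(5⁴, -3) = -626*(3 - 3*(-3)) = -626*(3 + 9) = -626*12 = -7512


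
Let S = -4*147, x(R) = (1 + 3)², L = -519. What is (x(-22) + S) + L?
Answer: -1091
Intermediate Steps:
x(R) = 16 (x(R) = 4² = 16)
S = -588
(x(-22) + S) + L = (16 - 588) - 519 = -572 - 519 = -1091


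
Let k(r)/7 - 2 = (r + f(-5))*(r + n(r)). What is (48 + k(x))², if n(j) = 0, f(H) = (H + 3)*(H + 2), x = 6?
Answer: 320356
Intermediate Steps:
f(H) = (2 + H)*(3 + H) (f(H) = (3 + H)*(2 + H) = (2 + H)*(3 + H))
k(r) = 14 + 7*r*(6 + r) (k(r) = 14 + 7*((r + (6 + (-5)² + 5*(-5)))*(r + 0)) = 14 + 7*((r + (6 + 25 - 25))*r) = 14 + 7*((r + 6)*r) = 14 + 7*((6 + r)*r) = 14 + 7*(r*(6 + r)) = 14 + 7*r*(6 + r))
(48 + k(x))² = (48 + (14 + 7*6² + 42*6))² = (48 + (14 + 7*36 + 252))² = (48 + (14 + 252 + 252))² = (48 + 518)² = 566² = 320356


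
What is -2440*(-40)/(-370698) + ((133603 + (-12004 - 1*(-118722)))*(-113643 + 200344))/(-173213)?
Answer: -3861953380465729/32104856337 ≈ -1.2029e+5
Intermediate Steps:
-2440*(-40)/(-370698) + ((133603 + (-12004 - 1*(-118722)))*(-113643 + 200344))/(-173213) = 97600*(-1/370698) + ((133603 + (-12004 + 118722))*86701)*(-1/173213) = -48800/185349 + ((133603 + 106718)*86701)*(-1/173213) = -48800/185349 + (240321*86701)*(-1/173213) = -48800/185349 + 20836071021*(-1/173213) = -48800/185349 - 20836071021/173213 = -3861953380465729/32104856337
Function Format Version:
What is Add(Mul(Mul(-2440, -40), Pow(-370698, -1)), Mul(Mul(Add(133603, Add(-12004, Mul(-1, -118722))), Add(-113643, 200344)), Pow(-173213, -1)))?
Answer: Rational(-3861953380465729, 32104856337) ≈ -1.2029e+5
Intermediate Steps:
Add(Mul(Mul(-2440, -40), Pow(-370698, -1)), Mul(Mul(Add(133603, Add(-12004, Mul(-1, -118722))), Add(-113643, 200344)), Pow(-173213, -1))) = Add(Mul(97600, Rational(-1, 370698)), Mul(Mul(Add(133603, Add(-12004, 118722)), 86701), Rational(-1, 173213))) = Add(Rational(-48800, 185349), Mul(Mul(Add(133603, 106718), 86701), Rational(-1, 173213))) = Add(Rational(-48800, 185349), Mul(Mul(240321, 86701), Rational(-1, 173213))) = Add(Rational(-48800, 185349), Mul(20836071021, Rational(-1, 173213))) = Add(Rational(-48800, 185349), Rational(-20836071021, 173213)) = Rational(-3861953380465729, 32104856337)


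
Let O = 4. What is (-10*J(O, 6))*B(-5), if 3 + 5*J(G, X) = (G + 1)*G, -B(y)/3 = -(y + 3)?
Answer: 204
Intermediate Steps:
B(y) = 9 + 3*y (B(y) = -(-3)*(y + 3) = -(-3)*(3 + y) = -3*(-3 - y) = 9 + 3*y)
J(G, X) = -3/5 + G*(1 + G)/5 (J(G, X) = -3/5 + ((G + 1)*G)/5 = -3/5 + ((1 + G)*G)/5 = -3/5 + (G*(1 + G))/5 = -3/5 + G*(1 + G)/5)
(-10*J(O, 6))*B(-5) = (-10*(-3/5 + (1/5)*4 + (1/5)*4**2))*(9 + 3*(-5)) = (-10*(-3/5 + 4/5 + (1/5)*16))*(9 - 15) = -10*(-3/5 + 4/5 + 16/5)*(-6) = -10*17/5*(-6) = -34*(-6) = 204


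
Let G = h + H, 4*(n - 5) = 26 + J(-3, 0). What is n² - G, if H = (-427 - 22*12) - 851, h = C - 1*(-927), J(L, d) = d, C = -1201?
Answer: 7793/4 ≈ 1948.3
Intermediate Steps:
n = 23/2 (n = 5 + (26 + 0)/4 = 5 + (¼)*26 = 5 + 13/2 = 23/2 ≈ 11.500)
h = -274 (h = -1201 - 1*(-927) = -1201 + 927 = -274)
H = -1542 (H = (-427 - 264) - 851 = -691 - 851 = -1542)
G = -1816 (G = -274 - 1542 = -1816)
n² - G = (23/2)² - 1*(-1816) = 529/4 + 1816 = 7793/4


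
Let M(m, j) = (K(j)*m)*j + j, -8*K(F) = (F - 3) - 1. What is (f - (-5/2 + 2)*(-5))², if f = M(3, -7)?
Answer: 94249/64 ≈ 1472.6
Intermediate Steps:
K(F) = ½ - F/8 (K(F) = -((F - 3) - 1)/8 = -((-3 + F) - 1)/8 = -(-4 + F)/8 = ½ - F/8)
M(m, j) = j + j*m*(½ - j/8) (M(m, j) = ((½ - j/8)*m)*j + j = (m*(½ - j/8))*j + j = j*m*(½ - j/8) + j = j + j*m*(½ - j/8))
f = -287/8 (f = -⅛*(-7)*(-8 + 3*(-4 - 7)) = -⅛*(-7)*(-8 + 3*(-11)) = -⅛*(-7)*(-8 - 33) = -⅛*(-7)*(-41) = -287/8 ≈ -35.875)
(f - (-5/2 + 2)*(-5))² = (-287/8 - (-5/2 + 2)*(-5))² = (-287/8 - (-1)*(-5)/2)² = (-287/8 - 1*5/2)² = (-287/8 - 5/2)² = (-307/8)² = 94249/64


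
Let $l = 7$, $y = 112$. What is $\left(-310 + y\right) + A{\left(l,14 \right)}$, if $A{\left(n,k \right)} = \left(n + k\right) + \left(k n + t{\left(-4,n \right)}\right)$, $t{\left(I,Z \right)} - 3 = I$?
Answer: $-80$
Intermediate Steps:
$t{\left(I,Z \right)} = 3 + I$
$A{\left(n,k \right)} = -1 + k + n + k n$ ($A{\left(n,k \right)} = \left(n + k\right) + \left(k n + \left(3 - 4\right)\right) = \left(k + n\right) + \left(k n - 1\right) = \left(k + n\right) + \left(-1 + k n\right) = -1 + k + n + k n$)
$\left(-310 + y\right) + A{\left(l,14 \right)} = \left(-310 + 112\right) + \left(-1 + 14 + 7 + 14 \cdot 7\right) = -198 + \left(-1 + 14 + 7 + 98\right) = -198 + 118 = -80$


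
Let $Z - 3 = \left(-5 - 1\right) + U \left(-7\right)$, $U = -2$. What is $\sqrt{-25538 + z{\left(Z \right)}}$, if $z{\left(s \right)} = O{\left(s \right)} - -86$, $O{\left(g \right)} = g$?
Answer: $i \sqrt{25441} \approx 159.5 i$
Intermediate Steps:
$Z = 11$ ($Z = 3 - -8 = 3 + \left(-6 + 14\right) = 3 + 8 = 11$)
$z{\left(s \right)} = 86 + s$ ($z{\left(s \right)} = s - -86 = s + 86 = 86 + s$)
$\sqrt{-25538 + z{\left(Z \right)}} = \sqrt{-25538 + \left(86 + 11\right)} = \sqrt{-25538 + 97} = \sqrt{-25441} = i \sqrt{25441}$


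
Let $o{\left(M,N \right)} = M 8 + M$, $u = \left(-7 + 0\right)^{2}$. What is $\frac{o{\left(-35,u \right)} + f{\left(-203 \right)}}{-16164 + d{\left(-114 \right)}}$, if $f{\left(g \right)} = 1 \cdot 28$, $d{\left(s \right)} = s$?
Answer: $\frac{287}{16278} \approx 0.017631$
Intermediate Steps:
$u = 49$ ($u = \left(-7\right)^{2} = 49$)
$o{\left(M,N \right)} = 9 M$ ($o{\left(M,N \right)} = 8 M + M = 9 M$)
$f{\left(g \right)} = 28$
$\frac{o{\left(-35,u \right)} + f{\left(-203 \right)}}{-16164 + d{\left(-114 \right)}} = \frac{9 \left(-35\right) + 28}{-16164 - 114} = \frac{-315 + 28}{-16278} = \left(-287\right) \left(- \frac{1}{16278}\right) = \frac{287}{16278}$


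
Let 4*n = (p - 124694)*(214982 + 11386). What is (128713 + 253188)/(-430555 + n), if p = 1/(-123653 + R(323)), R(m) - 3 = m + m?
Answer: -11743837651/217013294269801 ≈ -5.4116e-5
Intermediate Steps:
R(m) = 3 + 2*m (R(m) = 3 + (m + m) = 3 + 2*m)
p = -1/123004 (p = 1/(-123653 + (3 + 2*323)) = 1/(-123653 + (3 + 646)) = 1/(-123653 + 649) = 1/(-123004) = -1/123004 ≈ -8.1298e-6)
n = -217000054272996/30751 (n = ((-1/123004 - 124694)*(214982 + 11386))/4 = (-15337860777/123004*226368)/4 = (1/4)*(-868000217091984/30751) = -217000054272996/30751 ≈ -7.0567e+9)
(128713 + 253188)/(-430555 + n) = (128713 + 253188)/(-430555 - 217000054272996/30751) = 381901/(-217013294269801/30751) = 381901*(-30751/217013294269801) = -11743837651/217013294269801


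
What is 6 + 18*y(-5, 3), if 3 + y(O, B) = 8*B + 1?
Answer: 402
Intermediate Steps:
y(O, B) = -2 + 8*B (y(O, B) = -3 + (8*B + 1) = -3 + (1 + 8*B) = -2 + 8*B)
6 + 18*y(-5, 3) = 6 + 18*(-2 + 8*3) = 6 + 18*(-2 + 24) = 6 + 18*22 = 6 + 396 = 402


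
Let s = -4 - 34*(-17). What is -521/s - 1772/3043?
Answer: -2602531/1746682 ≈ -1.4900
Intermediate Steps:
s = 574 (s = -4 + 578 = 574)
-521/s - 1772/3043 = -521/574 - 1772/3043 = -2602531/1746682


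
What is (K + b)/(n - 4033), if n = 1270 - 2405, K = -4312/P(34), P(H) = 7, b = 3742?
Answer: -1563/2584 ≈ -0.60488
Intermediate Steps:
K = -616 (K = -4312/7 = -4312*⅐ = -616)
n = -1135
(K + b)/(n - 4033) = (-616 + 3742)/(-1135 - 4033) = 3126/(-5168) = 3126*(-1/5168) = -1563/2584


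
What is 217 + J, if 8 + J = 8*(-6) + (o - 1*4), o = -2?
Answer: 155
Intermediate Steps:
J = -62 (J = -8 + (8*(-6) + (-2 - 1*4)) = -8 + (-48 + (-2 - 4)) = -8 + (-48 - 6) = -8 - 54 = -62)
217 + J = 217 - 62 = 155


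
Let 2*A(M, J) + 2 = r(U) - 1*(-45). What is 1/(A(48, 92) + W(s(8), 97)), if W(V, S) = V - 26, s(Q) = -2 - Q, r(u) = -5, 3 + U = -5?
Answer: -1/17 ≈ -0.058824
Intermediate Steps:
U = -8 (U = -3 - 5 = -8)
A(M, J) = 19 (A(M, J) = -1 + (-5 - 1*(-45))/2 = -1 + (-5 + 45)/2 = -1 + (½)*40 = -1 + 20 = 19)
W(V, S) = -26 + V
1/(A(48, 92) + W(s(8), 97)) = 1/(19 + (-26 + (-2 - 1*8))) = 1/(19 + (-26 + (-2 - 8))) = 1/(19 + (-26 - 10)) = 1/(19 - 36) = 1/(-17) = -1/17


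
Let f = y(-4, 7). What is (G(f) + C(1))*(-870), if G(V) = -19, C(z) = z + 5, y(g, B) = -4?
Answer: 11310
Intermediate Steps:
C(z) = 5 + z
f = -4
(G(f) + C(1))*(-870) = (-19 + (5 + 1))*(-870) = (-19 + 6)*(-870) = -13*(-870) = 11310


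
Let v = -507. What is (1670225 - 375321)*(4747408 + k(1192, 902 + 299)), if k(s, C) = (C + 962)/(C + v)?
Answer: 2133162250703380/347 ≈ 6.1474e+12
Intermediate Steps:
k(s, C) = (962 + C)/(-507 + C) (k(s, C) = (C + 962)/(C - 507) = (962 + C)/(-507 + C))
(1670225 - 375321)*(4747408 + k(1192, 902 + 299)) = (1670225 - 375321)*(4747408 + (962 + (902 + 299))/(-507 + (902 + 299))) = 1294904*(4747408 + (962 + 1201)/(-507 + 1201)) = 1294904*(4747408 + 2163/694) = 1294904*(3294703315/694) = 2133162250703380/347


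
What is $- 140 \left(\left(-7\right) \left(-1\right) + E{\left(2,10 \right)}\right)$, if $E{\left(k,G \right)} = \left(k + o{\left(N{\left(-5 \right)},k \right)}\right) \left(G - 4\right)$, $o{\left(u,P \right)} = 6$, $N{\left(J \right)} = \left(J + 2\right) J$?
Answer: $-7700$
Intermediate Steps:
$N{\left(J \right)} = J \left(2 + J\right)$ ($N{\left(J \right)} = \left(2 + J\right) J = J \left(2 + J\right)$)
$E{\left(k,G \right)} = \left(-4 + G\right) \left(6 + k\right)$ ($E{\left(k,G \right)} = \left(k + 6\right) \left(G - 4\right) = \left(6 + k\right) \left(-4 + G\right) = \left(-4 + G\right) \left(6 + k\right)$)
$- 140 \left(\left(-7\right) \left(-1\right) + E{\left(2,10 \right)}\right) = - 140 \left(\left(-7\right) \left(-1\right) + \left(-24 - 8 + 6 \cdot 10 + 10 \cdot 2\right)\right) = - 140 \left(7 + \left(-24 - 8 + 60 + 20\right)\right) = - 140 \left(7 + 48\right) = \left(-140\right) 55 = -7700$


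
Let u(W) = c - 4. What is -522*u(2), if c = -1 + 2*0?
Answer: 2610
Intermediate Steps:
c = -1 (c = -1 + 0 = -1)
u(W) = -5 (u(W) = -1 - 4 = -5)
-522*u(2) = -522*(-5) = 2610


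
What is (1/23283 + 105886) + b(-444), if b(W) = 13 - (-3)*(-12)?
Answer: 2464808230/23283 ≈ 1.0586e+5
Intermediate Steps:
b(W) = -23 (b(W) = 13 - 1*36 = 13 - 36 = -23)
(1/23283 + 105886) + b(-444) = (1/23283 + 105886) - 23 = 2465343739/23283 - 23 = 2464808230/23283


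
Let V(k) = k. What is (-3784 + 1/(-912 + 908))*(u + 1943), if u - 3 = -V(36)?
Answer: -14455835/2 ≈ -7.2279e+6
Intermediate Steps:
u = -33 (u = 3 - 1*36 = 3 - 36 = -33)
(-3784 + 1/(-912 + 908))*(u + 1943) = (-3784 + 1/(-912 + 908))*(-33 + 1943) = (-3784 + 1/(-4))*1910 = (-3784 - 1/4)*1910 = -15137/4*1910 = -14455835/2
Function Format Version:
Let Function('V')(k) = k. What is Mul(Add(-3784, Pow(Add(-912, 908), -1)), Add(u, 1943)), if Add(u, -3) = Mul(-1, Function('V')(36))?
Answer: Rational(-14455835, 2) ≈ -7.2279e+6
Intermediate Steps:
u = -33 (u = Add(3, Mul(-1, 36)) = Add(3, -36) = -33)
Mul(Add(-3784, Pow(Add(-912, 908), -1)), Add(u, 1943)) = Mul(Add(-3784, Pow(Add(-912, 908), -1)), Add(-33, 1943)) = Mul(Add(-3784, Pow(-4, -1)), 1910) = Mul(Add(-3784, Rational(-1, 4)), 1910) = Mul(Rational(-15137, 4), 1910) = Rational(-14455835, 2)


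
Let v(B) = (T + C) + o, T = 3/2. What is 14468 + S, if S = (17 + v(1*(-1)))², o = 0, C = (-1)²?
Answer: 59393/4 ≈ 14848.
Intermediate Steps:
T = 3/2 (T = 3*(½) = 3/2 ≈ 1.5000)
C = 1
v(B) = 5/2 (v(B) = (3/2 + 1) + 0 = 5/2 + 0 = 5/2)
S = 1521/4 (S = (17 + 5/2)² = (39/2)² = 1521/4 ≈ 380.25)
14468 + S = 14468 + 1521/4 = 59393/4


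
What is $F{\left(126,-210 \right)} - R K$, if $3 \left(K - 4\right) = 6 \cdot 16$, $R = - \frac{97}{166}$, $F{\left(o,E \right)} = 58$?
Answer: $\frac{6560}{83} \approx 79.036$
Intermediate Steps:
$R = - \frac{97}{166}$ ($R = \left(-97\right) \frac{1}{166} = - \frac{97}{166} \approx -0.58434$)
$K = 36$ ($K = 4 + \frac{6 \cdot 16}{3} = 4 + \frac{1}{3} \cdot 96 = 4 + 32 = 36$)
$F{\left(126,-210 \right)} - R K = 58 - \left(- \frac{97}{166}\right) 36 = 58 - - \frac{1746}{83} = 58 + \frac{1746}{83} = \frac{6560}{83}$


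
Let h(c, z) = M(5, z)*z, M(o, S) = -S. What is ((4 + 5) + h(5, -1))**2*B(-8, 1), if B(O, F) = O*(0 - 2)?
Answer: 1024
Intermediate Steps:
B(O, F) = -2*O (B(O, F) = O*(-2) = -2*O)
h(c, z) = -z**2 (h(c, z) = (-z)*z = -z**2)
((4 + 5) + h(5, -1))**2*B(-8, 1) = ((4 + 5) - 1*(-1)**2)**2*(-2*(-8)) = (9 - 1*1)**2*16 = (9 - 1)**2*16 = 8**2*16 = 64*16 = 1024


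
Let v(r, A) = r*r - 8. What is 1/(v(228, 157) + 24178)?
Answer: 1/76154 ≈ 1.3131e-5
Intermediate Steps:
v(r, A) = -8 + r² (v(r, A) = r² - 8 = -8 + r²)
1/(v(228, 157) + 24178) = 1/((-8 + 228²) + 24178) = 1/((-8 + 51984) + 24178) = 1/(51976 + 24178) = 1/76154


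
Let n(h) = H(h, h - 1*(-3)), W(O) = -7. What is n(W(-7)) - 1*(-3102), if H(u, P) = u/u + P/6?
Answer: 9307/3 ≈ 3102.3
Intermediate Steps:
H(u, P) = 1 + P/6 (H(u, P) = 1 + P*(⅙) = 1 + P/6)
n(h) = 3/2 + h/6 (n(h) = 1 + (h - 1*(-3))/6 = 1 + (h + 3)/6 = 1 + (3 + h)/6 = 1 + (½ + h/6) = 3/2 + h/6)
n(W(-7)) - 1*(-3102) = (3/2 + (⅙)*(-7)) - 1*(-3102) = (3/2 - 7/6) + 3102 = ⅓ + 3102 = 9307/3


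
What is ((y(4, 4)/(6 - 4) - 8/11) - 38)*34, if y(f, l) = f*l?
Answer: -11492/11 ≈ -1044.7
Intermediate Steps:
((y(4, 4)/(6 - 4) - 8/11) - 38)*34 = (((4*4)/(6 - 4) - 8/11) - 38)*34 = ((16/2 - 8*1/11) - 38)*34 = ((16*(½) - 8/11) - 38)*34 = ((8 - 8/11) - 38)*34 = (80/11 - 38)*34 = -338/11*34 = -11492/11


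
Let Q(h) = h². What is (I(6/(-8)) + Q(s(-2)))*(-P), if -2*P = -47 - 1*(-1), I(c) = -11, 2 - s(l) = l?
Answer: -115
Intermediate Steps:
s(l) = 2 - l
P = 23 (P = -(-47 - 1*(-1))/2 = -(-47 + 1)/2 = -½*(-46) = 23)
(I(6/(-8)) + Q(s(-2)))*(-P) = (-11 + (2 - 1*(-2))²)*(-1*23) = (-11 + (2 + 2)²)*(-23) = (-11 + 4²)*(-23) = (-11 + 16)*(-23) = 5*(-23) = -115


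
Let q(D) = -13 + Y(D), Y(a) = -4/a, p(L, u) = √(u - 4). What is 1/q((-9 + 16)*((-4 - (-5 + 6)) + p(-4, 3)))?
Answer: -8211/105841 - 14*I/105841 ≈ -0.077579 - 0.00013227*I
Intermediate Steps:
p(L, u) = √(-4 + u)
q(D) = -13 - 4/D
1/q((-9 + 16)*((-4 - (-5 + 6)) + p(-4, 3))) = 1/(-13 - 4*1/((-9 + 16)*((-4 - (-5 + 6)) + √(-4 + 3)))) = 1/(-13 - 4*1/(7*((-4 - 1*1) + √(-1)))) = 1/(-13 - 4*1/(7*((-4 - 1) + I))) = 1/(-13 - (-10/91 - 2*I/91)) = 1/(-13 - 4*(-35 - 7*I)/1274) = 1/(-13 - 2*(-35 - 7*I)/637)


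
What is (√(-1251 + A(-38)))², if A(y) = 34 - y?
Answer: -1179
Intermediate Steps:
(√(-1251 + A(-38)))² = (√(-1251 + (34 - 1*(-38))))² = (√(-1251 + (34 + 38)))² = (√(-1251 + 72))² = (√(-1179))² = (3*I*√131)² = -1179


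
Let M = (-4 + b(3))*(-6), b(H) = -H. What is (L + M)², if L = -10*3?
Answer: 144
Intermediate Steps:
L = -30
M = 42 (M = (-4 - 1*3)*(-6) = (-4 - 3)*(-6) = -7*(-6) = 42)
(L + M)² = (-30 + 42)² = 12² = 144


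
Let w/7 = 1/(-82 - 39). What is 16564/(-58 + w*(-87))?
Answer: -2004244/6409 ≈ -312.72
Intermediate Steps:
w = -7/121 (w = 7/(-82 - 39) = 7/(-121) = 7*(-1/121) = -7/121 ≈ -0.057851)
16564/(-58 + w*(-87)) = 16564/(-58 - 7/121*(-87)) = 16564/(-58 + 609/121) = 16564/(-6409/121) = 16564*(-121/6409) = -2004244/6409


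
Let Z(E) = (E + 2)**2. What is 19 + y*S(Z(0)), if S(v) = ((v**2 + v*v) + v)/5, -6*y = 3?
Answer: 77/5 ≈ 15.400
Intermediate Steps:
Z(E) = (2 + E)**2
y = -1/2 (y = -1/6*3 = -1/2 ≈ -0.50000)
S(v) = v/5 + 2*v**2/5 (S(v) = ((v**2 + v**2) + v)*(1/5) = (2*v**2 + v)*(1/5) = (v + 2*v**2)*(1/5) = v/5 + 2*v**2/5)
19 + y*S(Z(0)) = 19 - (2 + 0)**2*(1 + 2*(2 + 0)**2)/10 = 19 - 2**2*(1 + 2*2**2)/10 = 19 - 4*(1 + 2*4)/10 = 19 - 4*(1 + 8)/10 = 19 - 4*9/10 = 19 - 1/2*36/5 = 19 - 18/5 = 77/5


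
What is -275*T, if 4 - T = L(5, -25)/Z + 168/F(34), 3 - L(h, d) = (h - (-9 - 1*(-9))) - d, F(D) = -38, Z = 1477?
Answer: -65129075/28063 ≈ -2320.8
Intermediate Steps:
L(h, d) = 3 + d - h (L(h, d) = 3 - ((h - (-9 - 1*(-9))) - d) = 3 - ((h - (-9 + 9)) - d) = 3 - ((h - 1*0) - d) = 3 - ((h + 0) - d) = 3 - (h - d) = 3 + (d - h) = 3 + d - h)
T = 236833/28063 (T = 4 - ((3 - 25 - 1*5)/1477 + 168/(-38)) = 4 - ((3 - 25 - 5)*(1/1477) + 168*(-1/38)) = 4 - (-27*1/1477 - 84/19) = 4 - (-27/1477 - 84/19) = 4 - 1*(-124581/28063) = 4 + 124581/28063 = 236833/28063 ≈ 8.4393)
-275*T = -275*236833/28063 = -65129075/28063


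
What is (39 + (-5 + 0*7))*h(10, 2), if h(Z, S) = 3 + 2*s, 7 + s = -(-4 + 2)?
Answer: -238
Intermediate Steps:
s = -5 (s = -7 - (-4 + 2) = -7 - 1*(-2) = -7 + 2 = -5)
h(Z, S) = -7 (h(Z, S) = 3 + 2*(-5) = 3 - 10 = -7)
(39 + (-5 + 0*7))*h(10, 2) = (39 + (-5 + 0*7))*(-7) = (39 + (-5 + 0))*(-7) = (39 - 5)*(-7) = 34*(-7) = -238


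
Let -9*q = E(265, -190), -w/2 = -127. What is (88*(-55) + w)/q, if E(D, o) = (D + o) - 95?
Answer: -20637/10 ≈ -2063.7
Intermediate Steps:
w = 254 (w = -2*(-127) = 254)
E(D, o) = -95 + D + o
q = 20/9 (q = -(-95 + 265 - 190)/9 = -⅑*(-20) = 20/9 ≈ 2.2222)
(88*(-55) + w)/q = (88*(-55) + 254)/(20/9) = (-4840 + 254)*(9/20) = -4586*9/20 = -20637/10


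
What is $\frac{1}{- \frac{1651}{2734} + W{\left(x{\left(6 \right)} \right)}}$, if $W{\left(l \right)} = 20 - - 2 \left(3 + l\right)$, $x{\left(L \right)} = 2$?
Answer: $\frac{2734}{80369} \approx 0.034018$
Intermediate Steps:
$W{\left(l \right)} = 26 + 2 l$ ($W{\left(l \right)} = 20 - \left(-6 - 2 l\right) = 20 + \left(6 + 2 l\right) = 26 + 2 l$)
$\frac{1}{- \frac{1651}{2734} + W{\left(x{\left(6 \right)} \right)}} = \frac{1}{- \frac{1651}{2734} + \left(26 + 2 \cdot 2\right)} = \frac{1}{\left(-1651\right) \frac{1}{2734} + \left(26 + 4\right)} = \frac{1}{- \frac{1651}{2734} + 30} = \frac{1}{\frac{80369}{2734}} = \frac{2734}{80369}$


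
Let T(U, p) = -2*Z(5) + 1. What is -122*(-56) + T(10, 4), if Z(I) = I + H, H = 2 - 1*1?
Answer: 6821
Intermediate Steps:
H = 1 (H = 2 - 1 = 1)
Z(I) = 1 + I (Z(I) = I + 1 = 1 + I)
T(U, p) = -11 (T(U, p) = -2*(1 + 5) + 1 = -2*6 + 1 = -12 + 1 = -11)
-122*(-56) + T(10, 4) = -122*(-56) - 11 = 6832 - 11 = 6821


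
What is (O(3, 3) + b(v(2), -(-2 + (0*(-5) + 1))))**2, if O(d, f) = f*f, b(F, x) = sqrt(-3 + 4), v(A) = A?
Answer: 100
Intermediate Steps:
b(F, x) = 1 (b(F, x) = sqrt(1) = 1)
O(d, f) = f**2
(O(3, 3) + b(v(2), -(-2 + (0*(-5) + 1))))**2 = (3**2 + 1)**2 = (9 + 1)**2 = 10**2 = 100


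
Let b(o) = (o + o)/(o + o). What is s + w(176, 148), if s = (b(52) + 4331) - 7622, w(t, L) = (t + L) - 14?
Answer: -2980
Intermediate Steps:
w(t, L) = -14 + L + t (w(t, L) = (L + t) - 14 = -14 + L + t)
b(o) = 1 (b(o) = (2*o)/((2*o)) = (2*o)*(1/(2*o)) = 1)
s = -3290 (s = (1 + 4331) - 7622 = 4332 - 7622 = -3290)
s + w(176, 148) = -3290 + (-14 + 148 + 176) = -3290 + 310 = -2980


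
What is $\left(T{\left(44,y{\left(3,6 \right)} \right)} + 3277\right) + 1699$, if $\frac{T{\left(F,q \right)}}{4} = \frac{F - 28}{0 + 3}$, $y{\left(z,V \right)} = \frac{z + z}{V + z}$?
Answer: $\frac{14992}{3} \approx 4997.3$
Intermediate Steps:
$y{\left(z,V \right)} = \frac{2 z}{V + z}$
$T{\left(F,q \right)} = - \frac{112}{3} + \frac{4 F}{3}$ ($T{\left(F,q \right)} = 4 \frac{F - 28}{0 + 3} = 4 \frac{-28 + F}{3} = 4 \left(-28 + F\right) \frac{1}{3} = 4 \left(- \frac{28}{3} + \frac{F}{3}\right) = - \frac{112}{3} + \frac{4 F}{3}$)
$\left(T{\left(44,y{\left(3,6 \right)} \right)} + 3277\right) + 1699 = \left(\left(- \frac{112}{3} + \frac{4}{3} \cdot 44\right) + 3277\right) + 1699 = \left(\left(- \frac{112}{3} + \frac{176}{3}\right) + 3277\right) + 1699 = \left(\frac{64}{3} + 3277\right) + 1699 = \frac{9895}{3} + 1699 = \frac{14992}{3}$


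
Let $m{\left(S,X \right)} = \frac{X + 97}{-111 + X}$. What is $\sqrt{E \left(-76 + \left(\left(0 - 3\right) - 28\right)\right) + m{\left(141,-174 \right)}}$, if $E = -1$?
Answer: $\frac{2 \sqrt{2178255}}{285} \approx 10.357$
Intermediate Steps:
$m{\left(S,X \right)} = \frac{97 + X}{-111 + X}$
$\sqrt{E \left(-76 + \left(\left(0 - 3\right) - 28\right)\right) + m{\left(141,-174 \right)}} = \sqrt{- (-76 + \left(\left(0 - 3\right) - 28\right)) + \frac{97 - 174}{-111 - 174}} = \sqrt{- (-76 - 31) + \frac{1}{-285} \left(-77\right)} = \sqrt{- (-76 - 31) - - \frac{77}{285}} = \sqrt{\left(-1\right) \left(-107\right) + \frac{77}{285}} = \sqrt{107 + \frac{77}{285}} = \sqrt{\frac{30572}{285}} = \frac{2 \sqrt{2178255}}{285}$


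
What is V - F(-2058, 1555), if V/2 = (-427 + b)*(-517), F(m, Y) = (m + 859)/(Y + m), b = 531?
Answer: -54091807/503 ≈ -1.0754e+5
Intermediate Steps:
F(m, Y) = (859 + m)/(Y + m)
V = -107536 (V = 2*((-427 + 531)*(-517)) = 2*(104*(-517)) = 2*(-53768) = -107536)
V - F(-2058, 1555) = -107536 - (859 - 2058)/(1555 - 2058) = -107536 - (-1199)/(-503) = -107536 - (-1)*(-1199)/503 = -107536 - 1*1199/503 = -107536 - 1199/503 = -54091807/503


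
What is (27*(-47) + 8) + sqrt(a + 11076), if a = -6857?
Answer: -1261 + sqrt(4219) ≈ -1196.0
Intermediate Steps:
(27*(-47) + 8) + sqrt(a + 11076) = (27*(-47) + 8) + sqrt(-6857 + 11076) = (-1269 + 8) + sqrt(4219) = -1261 + sqrt(4219)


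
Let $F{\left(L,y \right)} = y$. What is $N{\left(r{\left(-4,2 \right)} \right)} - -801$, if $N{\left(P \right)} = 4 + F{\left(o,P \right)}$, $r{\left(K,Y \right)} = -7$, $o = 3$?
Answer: $798$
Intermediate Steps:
$N{\left(P \right)} = 4 + P$
$N{\left(r{\left(-4,2 \right)} \right)} - -801 = \left(4 - 7\right) - -801 = -3 + 801 = 798$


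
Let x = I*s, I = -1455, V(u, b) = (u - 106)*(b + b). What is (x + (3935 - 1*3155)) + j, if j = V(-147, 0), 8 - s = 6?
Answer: -2130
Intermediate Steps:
s = 2 (s = 8 - 1*6 = 8 - 6 = 2)
V(u, b) = 2*b*(-106 + u) (V(u, b) = (-106 + u)*(2*b) = 2*b*(-106 + u))
j = 0 (j = 2*0*(-106 - 147) = 2*0*(-253) = 0)
x = -2910 (x = -1455*2 = -2910)
(x + (3935 - 1*3155)) + j = (-2910 + (3935 - 1*3155)) + 0 = (-2910 + (3935 - 3155)) + 0 = (-2910 + 780) + 0 = -2130 + 0 = -2130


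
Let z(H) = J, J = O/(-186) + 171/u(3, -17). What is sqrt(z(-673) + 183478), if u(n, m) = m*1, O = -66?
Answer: 12*sqrt(353850461)/527 ≈ 428.33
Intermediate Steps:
u(n, m) = m
J = -5114/527 (J = -66/(-186) + 171/(-17) = -66*(-1/186) + 171*(-1/17) = 11/31 - 171/17 = -5114/527 ≈ -9.7040)
z(H) = -5114/527
sqrt(z(-673) + 183478) = sqrt(-5114/527 + 183478) = sqrt(96687792/527) = 12*sqrt(353850461)/527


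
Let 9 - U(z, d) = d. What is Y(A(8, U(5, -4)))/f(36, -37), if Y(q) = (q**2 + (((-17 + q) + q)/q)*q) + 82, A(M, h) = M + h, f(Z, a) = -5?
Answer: -548/5 ≈ -109.60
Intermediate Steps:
U(z, d) = 9 - d
Y(q) = 65 + q**2 + 2*q (Y(q) = (q**2 + ((-17 + 2*q)/q)*q) + 82 = (q**2 + (-17 + 2*q)) + 82 = (-17 + q**2 + 2*q) + 82 = 65 + q**2 + 2*q)
Y(A(8, U(5, -4)))/f(36, -37) = (65 + (8 + (9 - 1*(-4)))**2 + 2*(8 + (9 - 1*(-4))))/(-5) = (65 + (8 + (9 + 4))**2 + 2*(8 + (9 + 4)))*(-1/5) = (65 + (8 + 13)**2 + 2*(8 + 13))*(-1/5) = (65 + 21**2 + 2*21)*(-1/5) = (65 + 441 + 42)*(-1/5) = 548*(-1/5) = -548/5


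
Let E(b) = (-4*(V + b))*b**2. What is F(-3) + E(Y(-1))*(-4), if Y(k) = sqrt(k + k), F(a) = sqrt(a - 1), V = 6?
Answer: -192 + 2*I - 32*I*sqrt(2) ≈ -192.0 - 43.255*I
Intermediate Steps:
F(a) = sqrt(-1 + a)
Y(k) = sqrt(2)*sqrt(k) (Y(k) = sqrt(2*k) = sqrt(2)*sqrt(k))
E(b) = b**2*(-24 - 4*b) (E(b) = (-4*(6 + b))*b**2 = (-24 - 4*b)*b**2 = b**2*(-24 - 4*b))
F(-3) + E(Y(-1))*(-4) = sqrt(-1 - 3) + (4*(sqrt(2)*sqrt(-1))**2*(-6 - sqrt(2)*sqrt(-1)))*(-4) = sqrt(-4) + (4*(sqrt(2)*I)**2*(-6 - sqrt(2)*I))*(-4) = 2*I + (4*(I*sqrt(2))**2*(-6 - I*sqrt(2)))*(-4) = 2*I + (4*(-2)*(-6 - I*sqrt(2)))*(-4) = 2*I + (48 + 8*I*sqrt(2))*(-4) = 2*I + (-192 - 32*I*sqrt(2)) = -192 + 2*I - 32*I*sqrt(2)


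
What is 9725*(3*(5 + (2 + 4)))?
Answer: 320925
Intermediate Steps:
9725*(3*(5 + (2 + 4))) = 9725*(3*(5 + 6)) = 9725*(3*11) = 9725*33 = 320925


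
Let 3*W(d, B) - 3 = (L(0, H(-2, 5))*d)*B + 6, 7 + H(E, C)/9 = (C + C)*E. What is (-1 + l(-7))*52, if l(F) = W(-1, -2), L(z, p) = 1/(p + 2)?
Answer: 75088/723 ≈ 103.86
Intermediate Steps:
H(E, C) = -63 + 18*C*E (H(E, C) = -63 + 9*((C + C)*E) = -63 + 9*((2*C)*E) = -63 + 9*(2*C*E) = -63 + 18*C*E)
L(z, p) = 1/(2 + p)
W(d, B) = 3 - B*d/723 (W(d, B) = 1 + ((d/(2 + (-63 + 18*5*(-2))))*B + 6)/3 = 1 + ((d/(2 + (-63 - 180)))*B + 6)/3 = 1 + ((d/(2 - 243))*B + 6)/3 = 1 + ((d/(-241))*B + 6)/3 = 1 + ((-d/241)*B + 6)/3 = 1 + (-B*d/241 + 6)/3 = 1 + (6 - B*d/241)/3 = 1 + (2 - B*d/723) = 3 - B*d/723)
l(F) = 2167/723 (l(F) = 3 - 1/723*(-2)*(-1) = 3 - 2/723 = 2167/723)
(-1 + l(-7))*52 = (-1 + 2167/723)*52 = (1444/723)*52 = 75088/723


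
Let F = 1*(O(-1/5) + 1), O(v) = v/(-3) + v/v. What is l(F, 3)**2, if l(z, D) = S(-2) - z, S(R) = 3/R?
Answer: 11449/900 ≈ 12.721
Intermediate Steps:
O(v) = 1 - v/3 (O(v) = v*(-1/3) + 1 = -v/3 + 1 = 1 - v/3)
F = 31/15 (F = 1*((1 - (-1)/(3*5)) + 1) = 1*((1 - 1/3*(-1/5)) + 1) = 1*((1 + 1/15) + 1) = 1*(16/15 + 1) = 1*(31/15) = 31/15 ≈ 2.0667)
l(z, D) = -3/2 - z (l(z, D) = 3/(-2) - z = 3*(-1/2) - z = -3/2 - z)
l(F, 3)**2 = (-3/2 - 1*31/15)**2 = (-3/2 - 31/15)**2 = (-107/30)**2 = 11449/900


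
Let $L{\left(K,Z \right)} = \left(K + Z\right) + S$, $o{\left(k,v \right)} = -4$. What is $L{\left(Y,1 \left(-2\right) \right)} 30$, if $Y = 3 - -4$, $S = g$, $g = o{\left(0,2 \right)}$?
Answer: $30$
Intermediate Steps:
$g = -4$
$S = -4$
$Y = 7$ ($Y = 3 + 4 = 7$)
$L{\left(K,Z \right)} = -4 + K + Z$ ($L{\left(K,Z \right)} = \left(K + Z\right) - 4 = -4 + K + Z$)
$L{\left(Y,1 \left(-2\right) \right)} 30 = \left(-4 + 7 + 1 \left(-2\right)\right) 30 = \left(-4 + 7 - 2\right) 30 = 1 \cdot 30 = 30$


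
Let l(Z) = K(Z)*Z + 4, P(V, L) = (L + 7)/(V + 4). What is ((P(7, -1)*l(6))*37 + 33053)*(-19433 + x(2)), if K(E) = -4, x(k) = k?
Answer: -6978507633/11 ≈ -6.3441e+8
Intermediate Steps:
P(V, L) = (7 + L)/(4 + V)
l(Z) = 4 - 4*Z (l(Z) = -4*Z + 4 = 4 - 4*Z)
((P(7, -1)*l(6))*37 + 33053)*(-19433 + x(2)) = ((((7 - 1)/(4 + 7))*(4 - 4*6))*37 + 33053)*(-19433 + 2) = (((6/11)*(4 - 24))*37 + 33053)*(-19431) = ((((1/11)*6)*(-20))*37 + 33053)*(-19431) = (((6/11)*(-20))*37 + 33053)*(-19431) = (-120/11*37 + 33053)*(-19431) = (-4440/11 + 33053)*(-19431) = (359143/11)*(-19431) = -6978507633/11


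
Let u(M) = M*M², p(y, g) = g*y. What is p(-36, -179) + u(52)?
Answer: 147052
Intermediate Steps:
u(M) = M³
p(-36, -179) + u(52) = -179*(-36) + 52³ = 6444 + 140608 = 147052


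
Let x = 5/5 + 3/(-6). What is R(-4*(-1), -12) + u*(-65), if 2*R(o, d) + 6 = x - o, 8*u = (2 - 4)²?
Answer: -149/4 ≈ -37.250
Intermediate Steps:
u = ½ (u = (2 - 4)²/8 = (⅛)*(-2)² = (⅛)*4 = ½ ≈ 0.50000)
x = ½ (x = 5*(⅕) + 3*(-⅙) = 1 - ½ = ½ ≈ 0.50000)
R(o, d) = -11/4 - o/2 (R(o, d) = -3 + (½ - o)/2 = -3 + (¼ - o/2) = -11/4 - o/2)
R(-4*(-1), -12) + u*(-65) = (-11/4 - (-2)*(-1)) + (½)*(-65) = (-11/4 - ½*4) - 65/2 = (-11/4 - 2) - 65/2 = -19/4 - 65/2 = -149/4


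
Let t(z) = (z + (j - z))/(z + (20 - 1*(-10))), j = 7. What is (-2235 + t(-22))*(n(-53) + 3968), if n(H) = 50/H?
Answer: -1878934871/212 ≈ -8.8629e+6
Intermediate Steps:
t(z) = 7/(30 + z) (t(z) = (z + (7 - z))/(z + (20 - 1*(-10))) = 7/(z + (20 + 10)) = 7/(z + 30) = 7/(30 + z))
(-2235 + t(-22))*(n(-53) + 3968) = (-2235 + 7/(30 - 22))*(50/(-53) + 3968) = (-2235 + 7/8)*(50*(-1/53) + 3968) = (-2235 + 7*(1/8))*(-50/53 + 3968) = (-2235 + 7/8)*(210254/53) = -17873/8*210254/53 = -1878934871/212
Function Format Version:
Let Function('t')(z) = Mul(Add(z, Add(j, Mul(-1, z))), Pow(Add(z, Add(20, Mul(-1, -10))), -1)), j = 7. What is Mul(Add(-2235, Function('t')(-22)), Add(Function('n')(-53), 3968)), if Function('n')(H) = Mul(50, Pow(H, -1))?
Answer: Rational(-1878934871, 212) ≈ -8.8629e+6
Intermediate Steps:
Function('t')(z) = Mul(7, Pow(Add(30, z), -1)) (Function('t')(z) = Mul(Add(z, Add(7, Mul(-1, z))), Pow(Add(z, Add(20, Mul(-1, -10))), -1)) = Mul(7, Pow(Add(z, Add(20, 10)), -1)) = Mul(7, Pow(Add(z, 30), -1)) = Mul(7, Pow(Add(30, z), -1)))
Mul(Add(-2235, Function('t')(-22)), Add(Function('n')(-53), 3968)) = Mul(Add(-2235, Mul(7, Pow(Add(30, -22), -1))), Add(Mul(50, Pow(-53, -1)), 3968)) = Mul(Add(-2235, Mul(7, Pow(8, -1))), Add(Mul(50, Rational(-1, 53)), 3968)) = Mul(Add(-2235, Mul(7, Rational(1, 8))), Add(Rational(-50, 53), 3968)) = Mul(Add(-2235, Rational(7, 8)), Rational(210254, 53)) = Mul(Rational(-17873, 8), Rational(210254, 53)) = Rational(-1878934871, 212)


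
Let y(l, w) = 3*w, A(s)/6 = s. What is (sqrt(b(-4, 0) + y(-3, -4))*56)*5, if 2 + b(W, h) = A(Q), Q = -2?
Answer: 280*I*sqrt(26) ≈ 1427.7*I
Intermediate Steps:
A(s) = 6*s
b(W, h) = -14 (b(W, h) = -2 + 6*(-2) = -2 - 12 = -14)
(sqrt(b(-4, 0) + y(-3, -4))*56)*5 = (sqrt(-14 + 3*(-4))*56)*5 = (sqrt(-14 - 12)*56)*5 = (sqrt(-26)*56)*5 = ((I*sqrt(26))*56)*5 = (56*I*sqrt(26))*5 = 280*I*sqrt(26)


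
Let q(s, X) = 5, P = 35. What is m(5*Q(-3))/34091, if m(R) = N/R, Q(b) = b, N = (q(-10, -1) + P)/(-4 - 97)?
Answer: 8/10329573 ≈ 7.7448e-7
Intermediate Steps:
N = -40/101 (N = (5 + 35)/(-4 - 97) = 40/(-101) = 40*(-1/101) = -40/101 ≈ -0.39604)
m(R) = -40/(101*R)
m(5*Q(-3))/34091 = -40/(101*(5*(-3)))/34091 = -40/101/(-15)*(1/34091) = -40/101*(-1/15)*(1/34091) = (8/303)*(1/34091) = 8/10329573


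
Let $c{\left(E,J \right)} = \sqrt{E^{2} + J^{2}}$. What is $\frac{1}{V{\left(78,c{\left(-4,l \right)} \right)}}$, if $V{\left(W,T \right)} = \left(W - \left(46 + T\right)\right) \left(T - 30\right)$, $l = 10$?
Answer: $- \frac{269}{177968} - \frac{31 \sqrt{29}}{177968} \approx -0.0024495$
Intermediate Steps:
$V{\left(W,T \right)} = \left(-30 + T\right) \left(-46 + W - T\right)$ ($V{\left(W,T \right)} = \left(-46 + W - T\right) \left(-30 + T\right) = \left(-30 + T\right) \left(-46 + W - T\right)$)
$\frac{1}{V{\left(78,c{\left(-4,l \right)} \right)}} = \frac{1}{1380 - \left(\sqrt{\left(-4\right)^{2} + 10^{2}}\right)^{2} - 2340 - 16 \sqrt{\left(-4\right)^{2} + 10^{2}} + \sqrt{\left(-4\right)^{2} + 10^{2}} \cdot 78} = \frac{1}{1380 - \left(\sqrt{16 + 100}\right)^{2} - 2340 - 16 \sqrt{16 + 100} + \sqrt{16 + 100} \cdot 78} = \frac{1}{1380 - \left(\sqrt{116}\right)^{2} - 2340 - 16 \sqrt{116} + \sqrt{116} \cdot 78} = \frac{1}{1380 - \left(2 \sqrt{29}\right)^{2} - 2340 - 16 \cdot 2 \sqrt{29} + 2 \sqrt{29} \cdot 78} = \frac{1}{1380 - 116 - 2340 - 32 \sqrt{29} + 156 \sqrt{29}} = \frac{1}{-1076 + 124 \sqrt{29}}$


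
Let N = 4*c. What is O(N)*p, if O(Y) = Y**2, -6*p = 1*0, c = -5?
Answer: 0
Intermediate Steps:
p = 0 (p = -0/6 = -1/6*0 = 0)
N = -20 (N = 4*(-5) = -20)
O(N)*p = (-20)**2*0 = 400*0 = 0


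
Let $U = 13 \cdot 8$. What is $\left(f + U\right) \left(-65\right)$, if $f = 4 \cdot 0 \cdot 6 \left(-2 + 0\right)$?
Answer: $-6760$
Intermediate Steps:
$U = 104$
$f = 0$ ($f = 0 \cdot 6 \left(-2\right) = 0 \left(-12\right) = 0$)
$\left(f + U\right) \left(-65\right) = \left(0 + 104\right) \left(-65\right) = 104 \left(-65\right) = -6760$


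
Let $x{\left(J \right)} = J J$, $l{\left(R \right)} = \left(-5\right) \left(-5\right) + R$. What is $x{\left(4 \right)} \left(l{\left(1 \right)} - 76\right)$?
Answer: $-800$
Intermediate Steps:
$l{\left(R \right)} = 25 + R$
$x{\left(J \right)} = J^{2}$
$x{\left(4 \right)} \left(l{\left(1 \right)} - 76\right) = 4^{2} \left(\left(25 + 1\right) - 76\right) = 16 \left(26 - 76\right) = 16 \left(-50\right) = -800$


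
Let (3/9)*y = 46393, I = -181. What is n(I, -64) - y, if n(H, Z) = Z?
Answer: -139243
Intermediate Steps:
y = 139179 (y = 3*46393 = 139179)
n(I, -64) - y = -64 - 1*139179 = -64 - 139179 = -139243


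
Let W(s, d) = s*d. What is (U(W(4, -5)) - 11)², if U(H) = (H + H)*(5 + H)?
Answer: 346921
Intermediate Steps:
W(s, d) = d*s
U(H) = 2*H*(5 + H) (U(H) = (2*H)*(5 + H) = 2*H*(5 + H))
(U(W(4, -5)) - 11)² = (2*(-5*4)*(5 - 5*4) - 11)² = (2*(-20)*(5 - 20) - 11)² = (2*(-20)*(-15) - 11)² = (600 - 11)² = 589² = 346921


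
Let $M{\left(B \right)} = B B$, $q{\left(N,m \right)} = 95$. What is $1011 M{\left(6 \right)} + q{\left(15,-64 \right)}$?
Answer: $36491$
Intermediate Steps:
$M{\left(B \right)} = B^{2}$
$1011 M{\left(6 \right)} + q{\left(15,-64 \right)} = 1011 \cdot 6^{2} + 95 = 1011 \cdot 36 + 95 = 36396 + 95 = 36491$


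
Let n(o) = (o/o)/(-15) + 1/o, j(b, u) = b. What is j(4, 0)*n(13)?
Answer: 8/195 ≈ 0.041026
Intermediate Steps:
n(o) = -1/15 + 1/o (n(o) = 1*(-1/15) + 1/o = -1/15 + 1/o)
j(4, 0)*n(13) = 4*((1/15)*(15 - 1*13)/13) = 4*((1/15)*(1/13)*(15 - 13)) = 4*((1/15)*(1/13)*2) = 4*(2/195) = 8/195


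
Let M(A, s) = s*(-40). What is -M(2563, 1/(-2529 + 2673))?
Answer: 5/18 ≈ 0.27778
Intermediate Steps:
M(A, s) = -40*s
-M(2563, 1/(-2529 + 2673)) = -(-40)/(-2529 + 2673) = -(-40)/144 = -1*(-5/18) = 5/18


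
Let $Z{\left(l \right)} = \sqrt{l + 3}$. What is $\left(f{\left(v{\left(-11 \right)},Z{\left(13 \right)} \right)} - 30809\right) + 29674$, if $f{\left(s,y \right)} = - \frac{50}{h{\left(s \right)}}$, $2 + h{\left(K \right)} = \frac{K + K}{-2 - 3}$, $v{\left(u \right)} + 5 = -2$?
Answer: $- \frac{2395}{2} \approx -1197.5$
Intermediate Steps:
$v{\left(u \right)} = -7$ ($v{\left(u \right)} = -5 - 2 = -7$)
$Z{\left(l \right)} = \sqrt{3 + l}$
$h{\left(K \right)} = -2 - \frac{2 K}{5}$ ($h{\left(K \right)} = -2 + \frac{K + K}{-2 - 3} = -2 + \frac{2 K}{-5} = -2 + 2 K \left(- \frac{1}{5}\right) = -2 - \frac{2 K}{5}$)
$f{\left(s,y \right)} = - \frac{50}{-2 - \frac{2 s}{5}}$
$\left(f{\left(v{\left(-11 \right)},Z{\left(13 \right)} \right)} - 30809\right) + 29674 = \left(\frac{125}{5 - 7} - 30809\right) + 29674 = \left(\frac{125}{-2} - 30809\right) + 29674 = \left(125 \left(- \frac{1}{2}\right) - 30809\right) + 29674 = \left(- \frac{125}{2} - 30809\right) + 29674 = - \frac{61743}{2} + 29674 = - \frac{2395}{2}$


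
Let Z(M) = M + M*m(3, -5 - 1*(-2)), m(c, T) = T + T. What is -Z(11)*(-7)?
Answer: -385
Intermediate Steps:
m(c, T) = 2*T
Z(M) = -5*M (Z(M) = M + M*(2*(-5 - 1*(-2))) = M + M*(2*(-5 + 2)) = M + M*(2*(-3)) = M + M*(-6) = M - 6*M = -5*M)
-Z(11)*(-7) = -(-5*11)*(-7) = -(-55)*(-7) = -1*385 = -385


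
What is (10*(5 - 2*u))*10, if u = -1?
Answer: 700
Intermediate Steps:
(10*(5 - 2*u))*10 = (10*(5 - 2*(-1)))*10 = (10*(5 + 2))*10 = (10*7)*10 = 70*10 = 700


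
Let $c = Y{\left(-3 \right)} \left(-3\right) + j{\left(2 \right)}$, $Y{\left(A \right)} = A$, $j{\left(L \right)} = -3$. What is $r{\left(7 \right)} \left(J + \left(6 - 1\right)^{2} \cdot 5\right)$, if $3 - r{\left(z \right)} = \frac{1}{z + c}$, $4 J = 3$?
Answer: $\frac{9557}{26} \approx 367.58$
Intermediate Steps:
$J = \frac{3}{4}$ ($J = \frac{1}{4} \cdot 3 = \frac{3}{4} \approx 0.75$)
$c = 6$ ($c = \left(-3\right) \left(-3\right) - 3 = 9 - 3 = 6$)
$r{\left(z \right)} = 3 - \frac{1}{6 + z}$ ($r{\left(z \right)} = 3 - \frac{1}{z + 6} = 3 - \frac{1}{6 + z}$)
$r{\left(7 \right)} \left(J + \left(6 - 1\right)^{2} \cdot 5\right) = \frac{17 + 3 \cdot 7}{6 + 7} \left(\frac{3}{4} + \left(6 - 1\right)^{2} \cdot 5\right) = \frac{17 + 21}{13} \left(\frac{3}{4} + 5^{2} \cdot 5\right) = \frac{1}{13} \cdot 38 \left(\frac{3}{4} + 25 \cdot 5\right) = \frac{38 \left(\frac{3}{4} + 125\right)}{13} = \frac{38}{13} \cdot \frac{503}{4} = \frac{9557}{26}$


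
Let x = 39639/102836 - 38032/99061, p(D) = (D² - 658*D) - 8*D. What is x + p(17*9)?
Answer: -799570331158817/10187036996 ≈ -78489.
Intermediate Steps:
p(D) = D² - 666*D
x = 15620227/10187036996 (x = 39639*(1/102836) - 38032*1/99061 = 39639/102836 - 38032/99061 = 15620227/10187036996 ≈ 0.0015333)
x + p(17*9) = 15620227/10187036996 + (17*9)*(-666 + 17*9) = 15620227/10187036996 + 153*(-666 + 153) = 15620227/10187036996 + 153*(-513) = 15620227/10187036996 - 78489 = -799570331158817/10187036996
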